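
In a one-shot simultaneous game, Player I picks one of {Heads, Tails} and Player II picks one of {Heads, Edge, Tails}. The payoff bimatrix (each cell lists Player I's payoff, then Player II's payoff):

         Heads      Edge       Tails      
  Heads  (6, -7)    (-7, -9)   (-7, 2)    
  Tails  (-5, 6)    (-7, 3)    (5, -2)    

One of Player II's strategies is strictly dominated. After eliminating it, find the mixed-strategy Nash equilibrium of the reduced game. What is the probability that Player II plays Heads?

q = 12/23

Player II's strategy Edge is strictly dominated by Heads: -7 > -9 and 6 > 3. Eliminate Edge.
Player I's indifference between Heads and Tails determines Player II's mixing probability q:
  Player I's payoff from Heads: q·6 + (1−q)·(-7) = 13q - 7
  Player I's payoff from Tails: q·(-5) + (1−q)·5 = -10q + 5
  13q - 7 = -10q + 5  ⇒  23q = 12  ⇒  q = 12/23.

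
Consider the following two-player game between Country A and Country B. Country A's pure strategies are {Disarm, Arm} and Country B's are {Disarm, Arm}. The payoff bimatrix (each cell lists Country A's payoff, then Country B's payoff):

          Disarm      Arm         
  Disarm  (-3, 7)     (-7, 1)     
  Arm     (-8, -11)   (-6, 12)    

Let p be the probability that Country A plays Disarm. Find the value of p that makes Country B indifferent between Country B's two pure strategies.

In a mixed equilibrium Country B is indifferent between Disarm and Arm; this condition fixes p.
  Country B's expected payoff from Disarm: p·7 + (1−p)·(-11) = 18p - 11
  Country B's expected payoff from Arm: p·1 + (1−p)·12 = -11p + 12
  18p - 11 = -11p + 12  ⇒  29p = 23  ⇒  p = 23/29.

p = 23/29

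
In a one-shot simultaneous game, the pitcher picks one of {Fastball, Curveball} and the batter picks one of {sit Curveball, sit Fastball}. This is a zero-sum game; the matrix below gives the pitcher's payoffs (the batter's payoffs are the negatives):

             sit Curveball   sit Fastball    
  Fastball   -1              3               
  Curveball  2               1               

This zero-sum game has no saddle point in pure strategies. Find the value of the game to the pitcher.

v = 7/5

Set the pitcher's expected payoff from Fastball equal to that from Curveball:
  the pitcher's payoff to Fastball: q·(-1) + (1−q)·3 = -4q + 3
  the pitcher's payoff to Curveball: q·2 + (1−q)·1 = q + 1
  -4q + 3 = q + 1  ⇒  -5q = -2  ⇒  q = 2/5.
The value is the pitcher's expected payoff against this mix (using Fastball): (2/5)·(-1) + (3/5)·3 = 7/5.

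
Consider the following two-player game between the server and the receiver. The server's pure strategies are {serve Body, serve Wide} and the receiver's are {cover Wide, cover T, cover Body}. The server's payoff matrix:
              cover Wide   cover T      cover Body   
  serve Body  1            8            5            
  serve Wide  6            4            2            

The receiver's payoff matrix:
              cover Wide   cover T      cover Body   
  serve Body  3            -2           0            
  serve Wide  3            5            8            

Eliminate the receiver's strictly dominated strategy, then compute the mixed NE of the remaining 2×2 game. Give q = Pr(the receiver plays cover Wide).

q = 3/8

The receiver's strategy cover T is strictly dominated by cover Body: 0 > -2 and 8 > 5. Eliminate cover T.
Set the server's expected payoff from serve Body equal to that from serve Wide:
  the server's expected payoff from serve Body: q·1 + (1−q)·5 = -4q + 5
  the server's expected payoff from serve Wide: q·6 + (1−q)·2 = 4q + 2
  -4q + 5 = 4q + 2  ⇒  -8q = -3  ⇒  q = 3/8.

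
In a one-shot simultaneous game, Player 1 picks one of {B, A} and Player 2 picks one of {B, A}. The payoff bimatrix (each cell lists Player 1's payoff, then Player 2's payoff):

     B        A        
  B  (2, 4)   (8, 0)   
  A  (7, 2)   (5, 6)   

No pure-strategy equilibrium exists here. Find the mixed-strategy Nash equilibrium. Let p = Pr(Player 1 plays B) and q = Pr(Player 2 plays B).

p = 1/2, q = 3/8

In a mixed equilibrium Player 2 is indifferent between B and A; this condition fixes p.
  Player 2's payoff from B: p·4 + (1−p)·2 = 2p + 2
  Player 2's payoff from A: p·0 + (1−p)·6 = -6p + 6
  2p + 2 = -6p + 6  ⇒  8p = 4  ⇒  p = 1/2.
Player 2's mix must leave Player 1 indifferent between B and A.
  Player 1's payoff to B: q·2 + (1−q)·8 = -6q + 8
  Player 1's payoff to A: q·7 + (1−q)·5 = 2q + 5
  -6q + 8 = 2q + 5  ⇒  -8q = -3  ⇒  q = 3/8.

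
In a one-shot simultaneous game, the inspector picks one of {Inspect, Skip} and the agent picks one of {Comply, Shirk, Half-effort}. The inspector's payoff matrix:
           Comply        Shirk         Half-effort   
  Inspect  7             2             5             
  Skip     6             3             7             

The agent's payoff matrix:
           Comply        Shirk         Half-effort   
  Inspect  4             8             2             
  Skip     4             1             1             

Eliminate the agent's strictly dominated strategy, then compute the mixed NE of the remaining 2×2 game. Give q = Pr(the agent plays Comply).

q = 1/2

The agent's strategy Half-effort is strictly dominated by Comply: 4 > 2 and 4 > 1. Eliminate Half-effort.
The inspector's indifference between Inspect and Skip determines the agent's mixing probability q:
  the inspector's payoff to Inspect: q·7 + (1−q)·2 = 5q + 2
  the inspector's payoff to Skip: q·6 + (1−q)·3 = 3q + 3
  5q + 2 = 3q + 3  ⇒  2q = 1  ⇒  q = 1/2.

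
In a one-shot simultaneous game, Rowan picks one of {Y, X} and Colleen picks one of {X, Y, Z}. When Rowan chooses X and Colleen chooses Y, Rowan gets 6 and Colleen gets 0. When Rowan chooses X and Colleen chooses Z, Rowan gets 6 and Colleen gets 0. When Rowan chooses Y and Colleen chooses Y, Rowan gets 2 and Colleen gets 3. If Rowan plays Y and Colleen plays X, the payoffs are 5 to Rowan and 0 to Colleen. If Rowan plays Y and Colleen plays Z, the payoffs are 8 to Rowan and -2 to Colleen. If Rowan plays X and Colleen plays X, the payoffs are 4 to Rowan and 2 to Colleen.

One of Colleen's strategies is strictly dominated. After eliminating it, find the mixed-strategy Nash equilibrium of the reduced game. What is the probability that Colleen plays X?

q = 4/5

Colleen's strategy Z is strictly dominated by X: 0 > -2 and 2 > 0. Eliminate Z.
Colleen's mix must leave Rowan indifferent between Y and X.
  Rowan's expected payoff from Y: q·5 + (1−q)·2 = 3q + 2
  Rowan's expected payoff from X: q·4 + (1−q)·6 = -2q + 6
  3q + 2 = -2q + 6  ⇒  5q = 4  ⇒  q = 4/5.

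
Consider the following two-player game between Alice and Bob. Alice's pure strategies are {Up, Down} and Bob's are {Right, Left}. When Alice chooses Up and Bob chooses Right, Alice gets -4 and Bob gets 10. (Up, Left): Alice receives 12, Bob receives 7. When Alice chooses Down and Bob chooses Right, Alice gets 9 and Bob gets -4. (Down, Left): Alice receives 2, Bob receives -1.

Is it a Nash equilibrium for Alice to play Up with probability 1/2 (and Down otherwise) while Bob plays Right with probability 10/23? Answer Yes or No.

Check Bob's indifference given Alice's mix p = 1/2:
  payoff from Right = 3; payoff from Left = 3 — equal.
Check Alice's indifference given Bob's mix q = 10/23:
  payoff from Up = 116/23; payoff from Down = 116/23 — equal.
Both players are indifferent, so neither can profitably deviate.

Yes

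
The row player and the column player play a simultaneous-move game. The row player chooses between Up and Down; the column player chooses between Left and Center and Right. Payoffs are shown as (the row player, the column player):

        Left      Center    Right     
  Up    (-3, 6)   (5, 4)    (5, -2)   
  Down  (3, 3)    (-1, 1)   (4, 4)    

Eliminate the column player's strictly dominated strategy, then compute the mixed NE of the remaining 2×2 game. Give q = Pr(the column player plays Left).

The column player's strategy Center is strictly dominated by Left: 6 > 4 and 3 > 1. Eliminate Center.
For the row player to be willing to mix, the row player must be indifferent between Up and Down, which pins down the column player's mix.
  the row player's payoff to Up: q·(-3) + (1−q)·5 = -8q + 5
  the row player's payoff to Down: q·3 + (1−q)·4 = -q + 4
  -8q + 5 = -q + 4  ⇒  -7q = -1  ⇒  q = 1/7.

q = 1/7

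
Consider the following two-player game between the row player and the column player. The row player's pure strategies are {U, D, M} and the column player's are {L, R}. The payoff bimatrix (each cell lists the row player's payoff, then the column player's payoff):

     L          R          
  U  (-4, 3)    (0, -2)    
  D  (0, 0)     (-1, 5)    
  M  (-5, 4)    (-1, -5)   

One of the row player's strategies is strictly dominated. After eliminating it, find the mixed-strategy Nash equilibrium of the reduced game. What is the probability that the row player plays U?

The row player's strategy M is strictly dominated by U: -4 > -5 and 0 > -1. Eliminate M.
Set the column player's expected payoff from L equal to that from R:
  the column player's expected payoff from L: p·3 + (1−p)·0 = 3p
  the column player's expected payoff from R: p·(-2) + (1−p)·5 = -7p + 5
  3p = -7p + 5  ⇒  10p = 5  ⇒  p = 1/2.

p = 1/2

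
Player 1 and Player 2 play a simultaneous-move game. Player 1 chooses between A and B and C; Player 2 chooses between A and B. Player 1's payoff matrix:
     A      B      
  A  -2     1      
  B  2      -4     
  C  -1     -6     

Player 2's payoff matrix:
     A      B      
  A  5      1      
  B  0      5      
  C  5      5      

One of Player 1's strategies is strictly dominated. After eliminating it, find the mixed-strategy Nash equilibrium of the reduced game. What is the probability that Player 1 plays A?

p = 5/9

Player 1's strategy C is strictly dominated by B: 2 > -1 and -4 > -6. Eliminate C.
Player 1's mix must leave Player 2 indifferent between A and B.
  Player 2's payoff to A: p·5 + (1−p)·0 = 5p
  Player 2's payoff to B: p·1 + (1−p)·5 = -4p + 5
  5p = -4p + 5  ⇒  9p = 5  ⇒  p = 5/9.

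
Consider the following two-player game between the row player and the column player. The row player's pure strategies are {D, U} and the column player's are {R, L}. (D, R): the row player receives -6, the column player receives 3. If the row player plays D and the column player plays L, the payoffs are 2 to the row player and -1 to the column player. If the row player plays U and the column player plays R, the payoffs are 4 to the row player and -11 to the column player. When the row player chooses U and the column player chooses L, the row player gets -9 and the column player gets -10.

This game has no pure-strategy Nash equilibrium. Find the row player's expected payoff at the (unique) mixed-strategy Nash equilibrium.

Set the row player's expected payoff from D equal to that from U:
  the row player's expected payoff from D: q·(-6) + (1−q)·2 = -8q + 2
  the row player's expected payoff from U: q·4 + (1−q)·(-9) = 13q - 9
  -8q + 2 = 13q - 9  ⇒  -21q = -11  ⇒  q = 11/21.
At equilibrium the row player is indifferent across rows, so the row player's payoff equals the payoff from D: (11/21)·(-6) + (10/21)·2 = -46/21.

-46/21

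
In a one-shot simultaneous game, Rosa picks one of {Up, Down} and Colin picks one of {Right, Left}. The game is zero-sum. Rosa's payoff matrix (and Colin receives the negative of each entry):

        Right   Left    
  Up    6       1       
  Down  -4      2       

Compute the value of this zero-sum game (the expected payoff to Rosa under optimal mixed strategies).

Rosa's indifference between Up and Down determines Colin's mixing probability q:
  Rosa's payoff to Up: q·6 + (1−q)·1 = 5q + 1
  Rosa's payoff to Down: q·(-4) + (1−q)·2 = -6q + 2
  5q + 1 = -6q + 2  ⇒  11q = 1  ⇒  q = 1/11.
The value is Rosa's expected payoff against this mix (using Up): (1/11)·6 + (10/11)·1 = 16/11.

v = 16/11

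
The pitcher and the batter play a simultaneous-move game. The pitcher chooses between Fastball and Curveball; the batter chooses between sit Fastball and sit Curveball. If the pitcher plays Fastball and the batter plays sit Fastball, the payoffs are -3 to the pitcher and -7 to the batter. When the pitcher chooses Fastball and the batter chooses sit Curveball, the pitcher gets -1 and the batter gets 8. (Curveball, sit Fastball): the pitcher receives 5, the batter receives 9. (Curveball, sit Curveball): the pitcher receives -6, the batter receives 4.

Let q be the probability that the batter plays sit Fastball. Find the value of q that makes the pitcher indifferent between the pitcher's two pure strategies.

The pitcher's indifference between Fastball and Curveball determines the batter's mixing probability q:
  the pitcher's payoff to Fastball: q·(-3) + (1−q)·(-1) = -2q - 1
  the pitcher's payoff to Curveball: q·5 + (1−q)·(-6) = 11q - 6
  -2q - 1 = 11q - 6  ⇒  -13q = -5  ⇒  q = 5/13.

q = 5/13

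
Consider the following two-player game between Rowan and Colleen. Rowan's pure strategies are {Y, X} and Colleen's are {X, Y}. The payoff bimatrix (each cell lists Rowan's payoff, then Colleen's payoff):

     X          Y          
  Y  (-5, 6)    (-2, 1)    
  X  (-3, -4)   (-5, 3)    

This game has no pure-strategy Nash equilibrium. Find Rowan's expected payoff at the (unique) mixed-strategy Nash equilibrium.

-19/5

For Rowan to be willing to mix, Rowan must be indifferent between Y and X, which pins down Colleen's mix.
  Rowan's payoff from Y: q·(-5) + (1−q)·(-2) = -3q - 2
  Rowan's payoff from X: q·(-3) + (1−q)·(-5) = 2q - 5
  -3q - 2 = 2q - 5  ⇒  -5q = -3  ⇒  q = 3/5.
At equilibrium Rowan is indifferent across rows, so Rowan's payoff equals the payoff from Y: (3/5)·(-5) + (2/5)·(-2) = -19/5.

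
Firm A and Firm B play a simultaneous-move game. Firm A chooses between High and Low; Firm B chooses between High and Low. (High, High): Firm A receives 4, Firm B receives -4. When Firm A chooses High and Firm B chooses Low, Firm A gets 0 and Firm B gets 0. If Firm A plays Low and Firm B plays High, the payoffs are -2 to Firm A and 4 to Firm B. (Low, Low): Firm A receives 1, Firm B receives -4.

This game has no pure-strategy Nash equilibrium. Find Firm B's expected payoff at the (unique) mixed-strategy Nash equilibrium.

In a mixed equilibrium Firm B is indifferent between High and Low; this condition fixes p.
  Firm B's payoff from High: p·(-4) + (1−p)·4 = -8p + 4
  Firm B's payoff from Low: p·0 + (1−p)·(-4) = 4p - 4
  -8p + 4 = 4p - 4  ⇒  -12p = -8  ⇒  p = 2/3.
At equilibrium Firm B is indifferent across columns, so Firm B's payoff equals the payoff from High: (2/3)·(-4) + (1/3)·4 = -4/3.

-4/3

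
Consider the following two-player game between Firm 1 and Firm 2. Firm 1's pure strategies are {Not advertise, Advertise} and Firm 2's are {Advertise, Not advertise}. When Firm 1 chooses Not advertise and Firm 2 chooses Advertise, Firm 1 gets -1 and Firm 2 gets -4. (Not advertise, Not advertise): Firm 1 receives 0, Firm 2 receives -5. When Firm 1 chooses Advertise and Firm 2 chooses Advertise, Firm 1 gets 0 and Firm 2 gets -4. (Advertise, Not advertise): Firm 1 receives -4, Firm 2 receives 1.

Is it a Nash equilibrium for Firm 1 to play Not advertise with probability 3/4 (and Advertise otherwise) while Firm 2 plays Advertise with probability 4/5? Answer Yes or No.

Given Firm 1's mix p = 3/4, Firm 2's payoff from Advertise is -4 but from Not advertise is -7/2. Firm 2 strictly prefers Not advertise, so Firm 2 would not mix.
So the proposed profile is not a Nash equilibrium.

No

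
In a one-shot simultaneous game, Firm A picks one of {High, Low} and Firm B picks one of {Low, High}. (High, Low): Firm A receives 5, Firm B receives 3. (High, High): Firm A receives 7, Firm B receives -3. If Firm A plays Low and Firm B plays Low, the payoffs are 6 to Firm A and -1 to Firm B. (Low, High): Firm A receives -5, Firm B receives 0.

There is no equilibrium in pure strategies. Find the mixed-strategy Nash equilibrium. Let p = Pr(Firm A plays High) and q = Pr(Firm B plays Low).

Firm B's indifference between Low and High determines Firm A's mixing probability p:
  Firm B's payoff from Low: p·3 + (1−p)·(-1) = 4p - 1
  Firm B's payoff from High: p·(-3) + (1−p)·0 = -3p
  4p - 1 = -3p  ⇒  7p = 1  ⇒  p = 1/7.
For Firm A to be willing to mix, Firm A must be indifferent between High and Low, which pins down Firm B's mix.
  Firm A's payoff to High: q·5 + (1−q)·7 = -2q + 7
  Firm A's payoff to Low: q·6 + (1−q)·(-5) = 11q - 5
  -2q + 7 = 11q - 5  ⇒  -13q = -12  ⇒  q = 12/13.

p = 1/7, q = 12/13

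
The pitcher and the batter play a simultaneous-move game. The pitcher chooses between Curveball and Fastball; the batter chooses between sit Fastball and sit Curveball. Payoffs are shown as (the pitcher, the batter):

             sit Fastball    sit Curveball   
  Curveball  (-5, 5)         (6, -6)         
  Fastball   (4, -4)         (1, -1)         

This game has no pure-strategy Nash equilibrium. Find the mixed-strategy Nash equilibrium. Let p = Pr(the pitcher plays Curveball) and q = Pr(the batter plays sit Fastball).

In a mixed equilibrium the batter is indifferent between sit Fastball and sit Curveball; this condition fixes p.
  the batter's payoff to sit Fastball: p·5 + (1−p)·(-4) = 9p - 4
  the batter's payoff to sit Curveball: p·(-6) + (1−p)·(-1) = -5p - 1
  9p - 4 = -5p - 1  ⇒  14p = 3  ⇒  p = 3/14.
In a mixed equilibrium the pitcher is indifferent between Curveball and Fastball; this condition fixes q.
  the pitcher's expected payoff from Curveball: q·(-5) + (1−q)·6 = -11q + 6
  the pitcher's expected payoff from Fastball: q·4 + (1−q)·1 = 3q + 1
  -11q + 6 = 3q + 1  ⇒  -14q = -5  ⇒  q = 5/14.

p = 3/14, q = 5/14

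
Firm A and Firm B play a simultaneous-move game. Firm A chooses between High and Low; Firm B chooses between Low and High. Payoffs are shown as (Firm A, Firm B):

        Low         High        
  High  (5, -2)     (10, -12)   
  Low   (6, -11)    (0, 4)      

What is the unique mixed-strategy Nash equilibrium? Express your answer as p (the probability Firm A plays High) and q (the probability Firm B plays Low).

p = 3/5, q = 10/11

Firm B's indifference between Low and High determines Firm A's mixing probability p:
  Firm B's payoff to Low: p·(-2) + (1−p)·(-11) = 9p - 11
  Firm B's payoff to High: p·(-12) + (1−p)·4 = -16p + 4
  9p - 11 = -16p + 4  ⇒  25p = 15  ⇒  p = 3/5.
Firm A's indifference between High and Low determines Firm B's mixing probability q:
  Firm A's payoff to High: q·5 + (1−q)·10 = -5q + 10
  Firm A's payoff to Low: q·6 + (1−q)·0 = 6q
  -5q + 10 = 6q  ⇒  -11q = -10  ⇒  q = 10/11.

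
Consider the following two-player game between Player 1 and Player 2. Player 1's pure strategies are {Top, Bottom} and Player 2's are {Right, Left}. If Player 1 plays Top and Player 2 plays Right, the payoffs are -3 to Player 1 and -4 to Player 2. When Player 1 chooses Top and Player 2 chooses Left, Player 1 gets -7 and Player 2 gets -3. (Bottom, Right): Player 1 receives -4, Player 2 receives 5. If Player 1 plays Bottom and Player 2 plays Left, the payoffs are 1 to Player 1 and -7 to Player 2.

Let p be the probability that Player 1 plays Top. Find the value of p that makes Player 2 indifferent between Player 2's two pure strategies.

For Player 2 to be willing to mix, Player 2 must be indifferent between Right and Left, which pins down Player 1's mix.
  Player 2's payoff to Right: p·(-4) + (1−p)·5 = -9p + 5
  Player 2's payoff to Left: p·(-3) + (1−p)·(-7) = 4p - 7
  -9p + 5 = 4p - 7  ⇒  -13p = -12  ⇒  p = 12/13.

p = 12/13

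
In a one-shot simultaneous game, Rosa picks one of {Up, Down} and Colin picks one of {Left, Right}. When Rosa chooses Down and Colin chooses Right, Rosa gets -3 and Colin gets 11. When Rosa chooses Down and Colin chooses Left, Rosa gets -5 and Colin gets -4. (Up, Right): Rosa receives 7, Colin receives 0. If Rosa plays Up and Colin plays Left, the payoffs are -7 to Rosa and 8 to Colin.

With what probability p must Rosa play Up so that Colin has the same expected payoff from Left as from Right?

Colin's indifference between Left and Right determines Rosa's mixing probability p:
  Colin's expected payoff from Left: p·8 + (1−p)·(-4) = 12p - 4
  Colin's expected payoff from Right: p·0 + (1−p)·11 = -11p + 11
  12p - 4 = -11p + 11  ⇒  23p = 15  ⇒  p = 15/23.

p = 15/23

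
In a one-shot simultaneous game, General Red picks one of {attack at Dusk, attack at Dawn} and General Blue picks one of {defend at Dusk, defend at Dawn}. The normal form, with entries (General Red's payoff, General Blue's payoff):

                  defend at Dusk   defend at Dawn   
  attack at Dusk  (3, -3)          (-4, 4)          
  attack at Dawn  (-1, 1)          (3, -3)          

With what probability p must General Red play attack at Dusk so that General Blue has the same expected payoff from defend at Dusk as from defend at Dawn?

Set General Blue's expected payoff from defend at Dusk equal to that from defend at Dawn:
  General Blue's expected payoff from defend at Dusk: p·(-3) + (1−p)·1 = -4p + 1
  General Blue's expected payoff from defend at Dawn: p·4 + (1−p)·(-3) = 7p - 3
  -4p + 1 = 7p - 3  ⇒  -11p = -4  ⇒  p = 4/11.

p = 4/11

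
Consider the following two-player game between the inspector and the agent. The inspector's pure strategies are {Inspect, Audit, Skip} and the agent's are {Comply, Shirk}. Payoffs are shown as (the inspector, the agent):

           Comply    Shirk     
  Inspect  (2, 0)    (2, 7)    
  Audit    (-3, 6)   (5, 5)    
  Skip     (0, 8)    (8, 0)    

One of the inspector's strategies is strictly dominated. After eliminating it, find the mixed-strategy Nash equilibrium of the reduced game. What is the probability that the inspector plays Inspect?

The inspector's strategy Audit is strictly dominated by Skip: 0 > -3 and 8 > 5. Eliminate Audit.
In a mixed equilibrium the agent is indifferent between Comply and Shirk; this condition fixes p.
  the agent's payoff from Comply: p·0 + (1−p)·8 = -8p + 8
  the agent's payoff from Shirk: p·7 + (1−p)·0 = 7p
  -8p + 8 = 7p  ⇒  -15p = -8  ⇒  p = 8/15.

p = 8/15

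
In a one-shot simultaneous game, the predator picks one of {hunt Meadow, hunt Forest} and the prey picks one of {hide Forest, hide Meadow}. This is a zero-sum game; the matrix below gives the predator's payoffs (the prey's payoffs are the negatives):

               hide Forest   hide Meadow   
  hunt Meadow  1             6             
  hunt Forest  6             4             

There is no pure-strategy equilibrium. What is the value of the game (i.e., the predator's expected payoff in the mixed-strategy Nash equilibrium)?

Set the predator's expected payoff from hunt Meadow equal to that from hunt Forest:
  the predator's payoff to hunt Meadow: q·1 + (1−q)·6 = -5q + 6
  the predator's payoff to hunt Forest: q·6 + (1−q)·4 = 2q + 4
  -5q + 6 = 2q + 4  ⇒  -7q = -2  ⇒  q = 2/7.
The value is the predator's expected payoff against this mix (using hunt Meadow): (2/7)·1 + (5/7)·6 = 32/7.

v = 32/7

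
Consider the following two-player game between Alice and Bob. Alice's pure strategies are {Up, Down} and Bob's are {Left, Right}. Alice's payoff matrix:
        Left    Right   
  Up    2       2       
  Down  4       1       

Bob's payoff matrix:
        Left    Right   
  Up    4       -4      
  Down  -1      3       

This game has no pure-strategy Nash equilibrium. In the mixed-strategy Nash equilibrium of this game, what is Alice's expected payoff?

Bob's mix must leave Alice indifferent between Up and Down.
  Alice's payoff from Up: q·2 + (1−q)·2 = 2
  Alice's payoff from Down: q·4 + (1−q)·1 = 3q + 1
  2 = 3q + 1  ⇒  -3q = -1  ⇒  q = 1/3.
At equilibrium Alice is indifferent across rows, so Alice's payoff equals the payoff from Up: (1/3)·2 + (2/3)·2 = 2.

2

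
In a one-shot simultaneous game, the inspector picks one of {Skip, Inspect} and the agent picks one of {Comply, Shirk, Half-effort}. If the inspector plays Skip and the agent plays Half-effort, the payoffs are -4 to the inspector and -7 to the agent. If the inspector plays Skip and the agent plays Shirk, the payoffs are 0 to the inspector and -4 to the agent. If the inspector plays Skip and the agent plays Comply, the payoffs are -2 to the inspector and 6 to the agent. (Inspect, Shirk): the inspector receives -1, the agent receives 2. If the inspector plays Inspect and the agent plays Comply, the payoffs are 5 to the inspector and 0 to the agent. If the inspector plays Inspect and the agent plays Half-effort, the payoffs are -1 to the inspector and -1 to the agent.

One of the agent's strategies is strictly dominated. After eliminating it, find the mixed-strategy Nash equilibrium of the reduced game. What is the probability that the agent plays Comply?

The agent's strategy Half-effort is strictly dominated by Shirk: -4 > -7 and 2 > -1. Eliminate Half-effort.
The inspector's indifference between Skip and Inspect determines the agent's mixing probability q:
  the inspector's expected payoff from Skip: q·(-2) + (1−q)·0 = -2q
  the inspector's expected payoff from Inspect: q·5 + (1−q)·(-1) = 6q - 1
  -2q = 6q - 1  ⇒  -8q = -1  ⇒  q = 1/8.

q = 1/8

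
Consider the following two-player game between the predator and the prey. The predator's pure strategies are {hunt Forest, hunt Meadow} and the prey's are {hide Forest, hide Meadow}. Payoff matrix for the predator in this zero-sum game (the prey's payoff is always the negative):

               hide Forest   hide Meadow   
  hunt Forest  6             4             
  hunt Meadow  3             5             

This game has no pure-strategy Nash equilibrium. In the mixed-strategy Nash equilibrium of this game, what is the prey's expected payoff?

-9/2

The prey's indifference between hide Forest and hide Meadow determines the predator's mixing probability p:
  the prey's expected payoff from hide Forest: p·(-6) + (1−p)·(-3) = -3p - 3
  the prey's expected payoff from hide Meadow: p·(-4) + (1−p)·(-5) = p - 5
  -3p - 3 = p - 5  ⇒  -4p = -2  ⇒  p = 1/2.
At equilibrium the prey is indifferent across columns, so the prey's payoff equals the payoff from hide Forest: (1/2)·(-6) + (1/2)·(-3) = -9/2.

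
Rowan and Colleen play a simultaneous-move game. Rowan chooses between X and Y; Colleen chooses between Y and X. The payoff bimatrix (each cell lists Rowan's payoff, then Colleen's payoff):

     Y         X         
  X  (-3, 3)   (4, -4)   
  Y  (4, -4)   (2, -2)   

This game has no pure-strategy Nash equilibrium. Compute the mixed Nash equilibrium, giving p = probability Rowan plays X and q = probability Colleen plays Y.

Set Colleen's expected payoff from Y equal to that from X:
  Colleen's expected payoff from Y: p·3 + (1−p)·(-4) = 7p - 4
  Colleen's expected payoff from X: p·(-4) + (1−p)·(-2) = -2p - 2
  7p - 4 = -2p - 2  ⇒  9p = 2  ⇒  p = 2/9.
For Rowan to be willing to mix, Rowan must be indifferent between X and Y, which pins down Colleen's mix.
  Rowan's payoff to X: q·(-3) + (1−q)·4 = -7q + 4
  Rowan's payoff to Y: q·4 + (1−q)·2 = 2q + 2
  -7q + 4 = 2q + 2  ⇒  -9q = -2  ⇒  q = 2/9.

p = 2/9, q = 2/9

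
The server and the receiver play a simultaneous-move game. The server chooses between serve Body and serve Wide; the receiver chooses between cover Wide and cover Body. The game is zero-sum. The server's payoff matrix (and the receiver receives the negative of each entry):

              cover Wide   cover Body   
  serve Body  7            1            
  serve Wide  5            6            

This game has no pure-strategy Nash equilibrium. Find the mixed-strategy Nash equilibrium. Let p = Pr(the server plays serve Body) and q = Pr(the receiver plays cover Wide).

p = 1/7, q = 5/7

The server's mix must leave the receiver indifferent between cover Wide and cover Body.
  the receiver's payoff from cover Wide: p·(-7) + (1−p)·(-5) = -2p - 5
  the receiver's payoff from cover Body: p·(-1) + (1−p)·(-6) = 5p - 6
  -2p - 5 = 5p - 6  ⇒  -7p = -1  ⇒  p = 1/7.
The receiver's mix must leave the server indifferent between serve Body and serve Wide.
  the server's payoff from serve Body: q·7 + (1−q)·1 = 6q + 1
  the server's payoff from serve Wide: q·5 + (1−q)·6 = -q + 6
  6q + 1 = -q + 6  ⇒  7q = 5  ⇒  q = 5/7.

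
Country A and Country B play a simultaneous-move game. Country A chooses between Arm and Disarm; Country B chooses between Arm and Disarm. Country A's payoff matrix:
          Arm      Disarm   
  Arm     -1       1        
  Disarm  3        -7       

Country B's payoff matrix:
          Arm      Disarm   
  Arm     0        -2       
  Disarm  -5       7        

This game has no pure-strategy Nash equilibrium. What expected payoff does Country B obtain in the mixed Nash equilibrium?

-5/7

Country B's indifference between Arm and Disarm determines Country A's mixing probability p:
  Country B's payoff from Arm: p·0 + (1−p)·(-5) = 5p - 5
  Country B's payoff from Disarm: p·(-2) + (1−p)·7 = -9p + 7
  5p - 5 = -9p + 7  ⇒  14p = 12  ⇒  p = 6/7.
At equilibrium Country B is indifferent across columns, so Country B's payoff equals the payoff from Arm: (6/7)·0 + (1/7)·(-5) = -5/7.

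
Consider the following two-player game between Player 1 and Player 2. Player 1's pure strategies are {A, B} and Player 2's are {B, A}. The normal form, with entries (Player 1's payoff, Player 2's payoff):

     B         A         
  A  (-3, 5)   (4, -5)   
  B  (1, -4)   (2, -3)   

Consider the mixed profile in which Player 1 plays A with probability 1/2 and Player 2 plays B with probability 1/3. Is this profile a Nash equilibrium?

No

Given Player 1's mix p = 1/2, Player 2's payoff from B is 1/2 but from A is -4. Player 2 strictly prefers B, so Player 2 would not mix.
So the proposed profile is not a Nash equilibrium.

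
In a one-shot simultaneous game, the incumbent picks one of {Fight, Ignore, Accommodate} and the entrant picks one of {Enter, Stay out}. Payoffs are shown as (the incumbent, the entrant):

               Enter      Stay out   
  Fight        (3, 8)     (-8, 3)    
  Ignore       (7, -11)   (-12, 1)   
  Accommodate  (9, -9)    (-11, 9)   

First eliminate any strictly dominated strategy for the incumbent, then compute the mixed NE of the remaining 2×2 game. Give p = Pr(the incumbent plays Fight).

p = 18/23

The incumbent's strategy Ignore is strictly dominated by Accommodate: 9 > 7 and -11 > -12. Eliminate Ignore.
The entrant's indifference between Enter and Stay out determines the incumbent's mixing probability p:
  the entrant's expected payoff from Enter: p·8 + (1−p)·(-9) = 17p - 9
  the entrant's expected payoff from Stay out: p·3 + (1−p)·9 = -6p + 9
  17p - 9 = -6p + 9  ⇒  23p = 18  ⇒  p = 18/23.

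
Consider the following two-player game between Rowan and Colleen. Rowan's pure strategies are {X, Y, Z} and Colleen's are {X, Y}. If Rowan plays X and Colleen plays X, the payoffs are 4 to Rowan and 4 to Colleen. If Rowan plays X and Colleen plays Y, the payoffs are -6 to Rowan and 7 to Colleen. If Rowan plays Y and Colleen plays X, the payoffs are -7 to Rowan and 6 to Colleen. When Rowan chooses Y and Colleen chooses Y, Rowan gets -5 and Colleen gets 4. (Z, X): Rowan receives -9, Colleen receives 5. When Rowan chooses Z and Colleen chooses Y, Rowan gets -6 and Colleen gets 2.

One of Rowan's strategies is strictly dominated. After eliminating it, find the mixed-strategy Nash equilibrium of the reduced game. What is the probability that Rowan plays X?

Rowan's strategy Z is strictly dominated by Y: -7 > -9 and -5 > -6. Eliminate Z.
Rowan's mix must leave Colleen indifferent between X and Y.
  Colleen's payoff to X: p·4 + (1−p)·6 = -2p + 6
  Colleen's payoff to Y: p·7 + (1−p)·4 = 3p + 4
  -2p + 6 = 3p + 4  ⇒  -5p = -2  ⇒  p = 2/5.

p = 2/5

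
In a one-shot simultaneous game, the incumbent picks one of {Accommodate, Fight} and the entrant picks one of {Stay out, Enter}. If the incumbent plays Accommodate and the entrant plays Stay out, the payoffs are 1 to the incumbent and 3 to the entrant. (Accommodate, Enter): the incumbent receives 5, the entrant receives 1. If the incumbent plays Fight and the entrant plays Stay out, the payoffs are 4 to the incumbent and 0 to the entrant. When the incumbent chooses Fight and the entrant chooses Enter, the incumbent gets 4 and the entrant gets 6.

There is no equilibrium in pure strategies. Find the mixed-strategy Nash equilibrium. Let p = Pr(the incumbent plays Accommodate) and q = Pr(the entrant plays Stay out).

p = 3/4, q = 1/4

For the entrant to be willing to mix, the entrant must be indifferent between Stay out and Enter, which pins down the incumbent's mix.
  the entrant's payoff from Stay out: p·3 + (1−p)·0 = 3p
  the entrant's payoff from Enter: p·1 + (1−p)·6 = -5p + 6
  3p = -5p + 6  ⇒  8p = 6  ⇒  p = 3/4.
For the incumbent to be willing to mix, the incumbent must be indifferent between Accommodate and Fight, which pins down the entrant's mix.
  the incumbent's expected payoff from Accommodate: q·1 + (1−q)·5 = -4q + 5
  the incumbent's expected payoff from Fight: q·4 + (1−q)·4 = 4
  -4q + 5 = 4  ⇒  -4q = -1  ⇒  q = 1/4.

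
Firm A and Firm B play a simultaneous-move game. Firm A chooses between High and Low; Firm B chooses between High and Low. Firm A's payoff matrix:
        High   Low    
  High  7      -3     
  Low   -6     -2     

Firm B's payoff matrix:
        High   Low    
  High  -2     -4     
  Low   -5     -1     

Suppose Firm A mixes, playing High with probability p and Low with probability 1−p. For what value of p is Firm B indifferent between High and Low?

p = 2/3

Firm B's indifference between High and Low determines Firm A's mixing probability p:
  Firm B's payoff to High: p·(-2) + (1−p)·(-5) = 3p - 5
  Firm B's payoff to Low: p·(-4) + (1−p)·(-1) = -3p - 1
  3p - 5 = -3p - 1  ⇒  6p = 4  ⇒  p = 2/3.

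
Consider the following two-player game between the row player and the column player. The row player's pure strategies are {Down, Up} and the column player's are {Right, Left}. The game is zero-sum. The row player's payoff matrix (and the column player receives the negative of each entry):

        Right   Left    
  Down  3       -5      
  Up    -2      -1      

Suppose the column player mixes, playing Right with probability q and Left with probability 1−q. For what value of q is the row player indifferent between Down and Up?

The row player's indifference between Down and Up determines the column player's mixing probability q:
  the row player's payoff to Down: q·3 + (1−q)·(-5) = 8q - 5
  the row player's payoff to Up: q·(-2) + (1−q)·(-1) = -q - 1
  8q - 5 = -q - 1  ⇒  9q = 4  ⇒  q = 4/9.

q = 4/9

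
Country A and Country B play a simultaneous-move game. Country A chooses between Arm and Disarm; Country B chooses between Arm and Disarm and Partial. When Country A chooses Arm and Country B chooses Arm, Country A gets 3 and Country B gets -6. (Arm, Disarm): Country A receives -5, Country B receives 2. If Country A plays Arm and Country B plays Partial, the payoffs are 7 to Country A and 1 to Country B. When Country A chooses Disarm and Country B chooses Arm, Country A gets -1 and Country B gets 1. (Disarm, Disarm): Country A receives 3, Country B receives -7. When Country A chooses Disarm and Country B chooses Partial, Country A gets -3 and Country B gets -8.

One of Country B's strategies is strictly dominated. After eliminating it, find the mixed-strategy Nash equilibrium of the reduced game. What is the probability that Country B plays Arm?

Country B's strategy Partial is strictly dominated by Disarm: 2 > 1 and -7 > -8. Eliminate Partial.
In a mixed equilibrium Country A is indifferent between Arm and Disarm; this condition fixes q.
  Country A's payoff to Arm: q·3 + (1−q)·(-5) = 8q - 5
  Country A's payoff to Disarm: q·(-1) + (1−q)·3 = -4q + 3
  8q - 5 = -4q + 3  ⇒  12q = 8  ⇒  q = 2/3.

q = 2/3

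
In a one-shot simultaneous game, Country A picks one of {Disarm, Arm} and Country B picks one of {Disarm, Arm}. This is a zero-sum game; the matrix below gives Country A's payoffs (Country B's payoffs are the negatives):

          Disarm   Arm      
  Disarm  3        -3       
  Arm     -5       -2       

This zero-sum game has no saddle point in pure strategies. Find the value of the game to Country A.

v = -7/3

Country A's indifference between Disarm and Arm determines Country B's mixing probability q:
  Country A's payoff to Disarm: q·3 + (1−q)·(-3) = 6q - 3
  Country A's payoff to Arm: q·(-5) + (1−q)·(-2) = -3q - 2
  6q - 3 = -3q - 2  ⇒  9q = 1  ⇒  q = 1/9.
The value is Country A's expected payoff against this mix (using Disarm): (1/9)·3 + (8/9)·(-3) = -7/3.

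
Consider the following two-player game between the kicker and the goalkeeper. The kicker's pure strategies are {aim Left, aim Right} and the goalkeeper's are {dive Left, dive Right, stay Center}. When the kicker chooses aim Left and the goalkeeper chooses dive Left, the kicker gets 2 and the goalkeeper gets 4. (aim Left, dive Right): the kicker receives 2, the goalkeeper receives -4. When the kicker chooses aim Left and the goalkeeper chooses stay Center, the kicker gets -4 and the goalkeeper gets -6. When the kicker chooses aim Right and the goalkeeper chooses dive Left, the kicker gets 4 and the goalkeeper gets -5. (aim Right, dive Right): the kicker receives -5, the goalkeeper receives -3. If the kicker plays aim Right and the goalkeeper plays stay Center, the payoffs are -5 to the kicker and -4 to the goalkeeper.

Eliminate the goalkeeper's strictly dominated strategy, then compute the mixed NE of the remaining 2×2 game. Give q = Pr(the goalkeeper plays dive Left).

q = 7/9

The goalkeeper's strategy stay Center is strictly dominated by dive Right: -4 > -6 and -3 > -4. Eliminate stay Center.
The kicker's indifference between aim Left and aim Right determines the goalkeeper's mixing probability q:
  the kicker's payoff to aim Left: q·2 + (1−q)·2 = 2
  the kicker's payoff to aim Right: q·4 + (1−q)·(-5) = 9q - 5
  2 = 9q - 5  ⇒  -9q = -7  ⇒  q = 7/9.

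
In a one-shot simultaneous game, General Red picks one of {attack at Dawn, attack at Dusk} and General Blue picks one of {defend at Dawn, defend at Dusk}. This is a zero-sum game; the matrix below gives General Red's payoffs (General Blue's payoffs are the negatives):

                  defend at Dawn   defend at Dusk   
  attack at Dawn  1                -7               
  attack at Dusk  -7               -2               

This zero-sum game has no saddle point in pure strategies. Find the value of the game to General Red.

v = -51/13

General Red's indifference between attack at Dawn and attack at Dusk determines General Blue's mixing probability q:
  General Red's payoff to attack at Dawn: q·1 + (1−q)·(-7) = 8q - 7
  General Red's payoff to attack at Dusk: q·(-7) + (1−q)·(-2) = -5q - 2
  8q - 7 = -5q - 2  ⇒  13q = 5  ⇒  q = 5/13.
The value is General Red's expected payoff against this mix (using attack at Dawn): (5/13)·1 + (8/13)·(-7) = -51/13.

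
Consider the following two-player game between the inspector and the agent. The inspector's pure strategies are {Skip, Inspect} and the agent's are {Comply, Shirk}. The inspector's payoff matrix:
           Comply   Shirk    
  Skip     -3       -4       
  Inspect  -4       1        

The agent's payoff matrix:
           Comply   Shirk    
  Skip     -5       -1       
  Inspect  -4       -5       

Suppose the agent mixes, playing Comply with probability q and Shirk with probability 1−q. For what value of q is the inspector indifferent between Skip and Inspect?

q = 5/6

The inspector's indifference between Skip and Inspect determines the agent's mixing probability q:
  the inspector's payoff from Skip: q·(-3) + (1−q)·(-4) = q - 4
  the inspector's payoff from Inspect: q·(-4) + (1−q)·1 = -5q + 1
  q - 4 = -5q + 1  ⇒  6q = 5  ⇒  q = 5/6.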